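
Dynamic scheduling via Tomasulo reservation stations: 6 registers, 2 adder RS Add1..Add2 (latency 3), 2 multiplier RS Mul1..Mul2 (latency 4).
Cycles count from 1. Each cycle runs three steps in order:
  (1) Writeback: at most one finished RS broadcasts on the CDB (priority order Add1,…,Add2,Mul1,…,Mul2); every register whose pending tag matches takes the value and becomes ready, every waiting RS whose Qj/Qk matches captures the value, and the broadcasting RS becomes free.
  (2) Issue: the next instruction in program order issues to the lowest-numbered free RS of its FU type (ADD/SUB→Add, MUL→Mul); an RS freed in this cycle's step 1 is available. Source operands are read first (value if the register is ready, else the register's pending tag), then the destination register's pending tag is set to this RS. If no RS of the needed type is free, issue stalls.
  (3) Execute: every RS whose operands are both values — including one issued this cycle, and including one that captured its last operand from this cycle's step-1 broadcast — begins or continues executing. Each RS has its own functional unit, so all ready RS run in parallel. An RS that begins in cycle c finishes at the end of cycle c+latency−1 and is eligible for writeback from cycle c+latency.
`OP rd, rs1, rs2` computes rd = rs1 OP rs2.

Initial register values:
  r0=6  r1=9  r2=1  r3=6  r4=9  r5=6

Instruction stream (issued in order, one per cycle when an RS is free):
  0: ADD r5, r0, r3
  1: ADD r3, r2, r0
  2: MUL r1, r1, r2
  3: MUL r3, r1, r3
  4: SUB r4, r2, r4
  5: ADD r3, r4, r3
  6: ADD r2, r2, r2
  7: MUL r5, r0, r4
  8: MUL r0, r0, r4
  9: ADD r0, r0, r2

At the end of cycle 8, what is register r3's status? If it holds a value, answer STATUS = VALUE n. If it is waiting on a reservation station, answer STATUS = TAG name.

STATUS = TAG Add2

c1: issue ADD r5<-Add1 | r0:6,r1:9,r2:1,r3:6,r4:9,r5:Add1
c2: issue ADD r3<-Add2 | r0:6,r1:9,r2:1,r3:Add2,r4:9,r5:Add1
c3: issue MUL r1<-Mul1 | r0:6,r1:Mul1,r2:1,r3:Add2,r4:9,r5:Add1
c4: CDB Add1=12; issue MUL r3<-Mul2 | r0:6,r1:Mul1,r2:1,r3:Mul2,r4:9,r5:12
c5: CDB Add2=7; issue SUB r4<-Add1 | r0:6,r1:Mul1,r2:1,r3:Mul2,r4:Add1,r5:12
c6: issue ADD r3<-Add2 | r0:6,r1:Mul1,r2:1,r3:Add2,r4:Add1,r5:12
c7: CDB Mul1=9; stall | r0:6,r1:9,r2:1,r3:Add2,r4:Add1,r5:12
c8: CDB Add1=-8; issue ADD r2<-Add1 | r0:6,r1:9,r2:Add1,r3:Add2,r4:-8,r5:12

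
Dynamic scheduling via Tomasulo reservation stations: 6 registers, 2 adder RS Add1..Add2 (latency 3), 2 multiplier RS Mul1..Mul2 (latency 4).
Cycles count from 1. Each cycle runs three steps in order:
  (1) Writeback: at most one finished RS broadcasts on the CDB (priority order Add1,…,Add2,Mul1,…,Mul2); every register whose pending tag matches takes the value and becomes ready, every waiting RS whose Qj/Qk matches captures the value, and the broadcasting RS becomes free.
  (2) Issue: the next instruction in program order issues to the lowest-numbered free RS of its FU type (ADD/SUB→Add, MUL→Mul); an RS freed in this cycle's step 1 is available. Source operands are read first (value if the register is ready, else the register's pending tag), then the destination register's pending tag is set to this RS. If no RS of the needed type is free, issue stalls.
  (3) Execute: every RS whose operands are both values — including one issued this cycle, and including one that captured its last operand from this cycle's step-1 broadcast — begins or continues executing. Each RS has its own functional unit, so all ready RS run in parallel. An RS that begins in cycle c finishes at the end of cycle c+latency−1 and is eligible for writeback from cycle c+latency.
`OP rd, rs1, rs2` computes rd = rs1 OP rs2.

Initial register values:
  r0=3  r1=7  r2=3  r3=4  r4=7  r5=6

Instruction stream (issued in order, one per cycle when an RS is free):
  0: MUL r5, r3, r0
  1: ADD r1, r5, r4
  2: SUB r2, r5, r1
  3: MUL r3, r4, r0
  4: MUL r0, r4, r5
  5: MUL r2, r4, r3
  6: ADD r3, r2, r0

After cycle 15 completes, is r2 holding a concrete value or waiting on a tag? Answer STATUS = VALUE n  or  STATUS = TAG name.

STATUS = VALUE 147

c1: issue MUL r5<-Mul1 | r0:3,r1:7,r2:3,r3:4,r4:7,r5:Mul1
c2: issue ADD r1<-Add1 | r0:3,r1:Add1,r2:3,r3:4,r4:7,r5:Mul1
c3: issue SUB r2<-Add2 | r0:3,r1:Add1,r2:Add2,r3:4,r4:7,r5:Mul1
c4: issue MUL r3<-Mul2 | r0:3,r1:Add1,r2:Add2,r3:Mul2,r4:7,r5:Mul1
c5: CDB Mul1=12; issue MUL r0<-Mul1 | r0:Mul1,r1:Add1,r2:Add2,r3:Mul2,r4:7,r5:12
c6: stall | r0:Mul1,r1:Add1,r2:Add2,r3:Mul2,r4:7,r5:12
c7: stall | r0:Mul1,r1:Add1,r2:Add2,r3:Mul2,r4:7,r5:12
c8: CDB Add1=19; stall | r0:Mul1,r1:19,r2:Add2,r3:Mul2,r4:7,r5:12
c9: CDB Mul1=84; issue MUL r2<-Mul1 | r0:84,r1:19,r2:Mul1,r3:Mul2,r4:7,r5:12
c10: CDB Mul2=21; issue ADD r3<-Add1 | r0:84,r1:19,r2:Mul1,r3:Add1,r4:7,r5:12
c11: CDB Add2=-7 | r0:84,r1:19,r2:Mul1,r3:Add1,r4:7,r5:12
c12: - | r0:84,r1:19,r2:Mul1,r3:Add1,r4:7,r5:12
c13: - | r0:84,r1:19,r2:Mul1,r3:Add1,r4:7,r5:12
c14: CDB Mul1=147 | r0:84,r1:19,r2:147,r3:Add1,r4:7,r5:12
c15: - | r0:84,r1:19,r2:147,r3:Add1,r4:7,r5:12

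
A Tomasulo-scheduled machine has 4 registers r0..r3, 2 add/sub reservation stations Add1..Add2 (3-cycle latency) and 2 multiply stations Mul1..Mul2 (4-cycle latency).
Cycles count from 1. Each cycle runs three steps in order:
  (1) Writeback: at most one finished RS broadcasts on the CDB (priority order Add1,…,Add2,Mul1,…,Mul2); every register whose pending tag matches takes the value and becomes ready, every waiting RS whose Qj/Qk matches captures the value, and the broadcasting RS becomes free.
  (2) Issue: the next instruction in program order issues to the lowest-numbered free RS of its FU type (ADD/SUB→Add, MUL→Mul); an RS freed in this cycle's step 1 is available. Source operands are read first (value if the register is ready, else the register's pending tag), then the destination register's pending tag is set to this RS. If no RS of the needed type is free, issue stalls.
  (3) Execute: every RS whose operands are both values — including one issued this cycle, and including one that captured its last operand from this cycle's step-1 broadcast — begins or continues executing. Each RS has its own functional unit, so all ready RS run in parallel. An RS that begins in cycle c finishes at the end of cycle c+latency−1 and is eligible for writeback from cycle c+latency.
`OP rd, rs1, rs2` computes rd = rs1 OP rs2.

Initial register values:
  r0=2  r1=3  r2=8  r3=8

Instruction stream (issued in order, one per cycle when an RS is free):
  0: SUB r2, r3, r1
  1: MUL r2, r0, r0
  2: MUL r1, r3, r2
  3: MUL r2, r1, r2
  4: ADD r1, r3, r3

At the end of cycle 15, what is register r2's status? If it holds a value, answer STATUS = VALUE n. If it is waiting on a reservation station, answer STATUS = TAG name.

c1: issue SUB r2<-Add1 | r0:2,r1:3,r2:Add1,r3:8
c2: issue MUL r2<-Mul1 | r0:2,r1:3,r2:Mul1,r3:8
c3: issue MUL r1<-Mul2 | r0:2,r1:Mul2,r2:Mul1,r3:8
c4: CDB Add1=5; stall | r0:2,r1:Mul2,r2:Mul1,r3:8
c5: stall | r0:2,r1:Mul2,r2:Mul1,r3:8
c6: CDB Mul1=4; issue MUL r2<-Mul1 | r0:2,r1:Mul2,r2:Mul1,r3:8
c7: issue ADD r1<-Add1 | r0:2,r1:Add1,r2:Mul1,r3:8
c8: - | r0:2,r1:Add1,r2:Mul1,r3:8
c9: - | r0:2,r1:Add1,r2:Mul1,r3:8
c10: CDB Add1=16 | r0:2,r1:16,r2:Mul1,r3:8
c11: CDB Mul2=32 | r0:2,r1:16,r2:Mul1,r3:8
c12: - | r0:2,r1:16,r2:Mul1,r3:8
c13: - | r0:2,r1:16,r2:Mul1,r3:8
c14: - | r0:2,r1:16,r2:Mul1,r3:8
c15: CDB Mul1=128 | r0:2,r1:16,r2:128,r3:8

STATUS = VALUE 128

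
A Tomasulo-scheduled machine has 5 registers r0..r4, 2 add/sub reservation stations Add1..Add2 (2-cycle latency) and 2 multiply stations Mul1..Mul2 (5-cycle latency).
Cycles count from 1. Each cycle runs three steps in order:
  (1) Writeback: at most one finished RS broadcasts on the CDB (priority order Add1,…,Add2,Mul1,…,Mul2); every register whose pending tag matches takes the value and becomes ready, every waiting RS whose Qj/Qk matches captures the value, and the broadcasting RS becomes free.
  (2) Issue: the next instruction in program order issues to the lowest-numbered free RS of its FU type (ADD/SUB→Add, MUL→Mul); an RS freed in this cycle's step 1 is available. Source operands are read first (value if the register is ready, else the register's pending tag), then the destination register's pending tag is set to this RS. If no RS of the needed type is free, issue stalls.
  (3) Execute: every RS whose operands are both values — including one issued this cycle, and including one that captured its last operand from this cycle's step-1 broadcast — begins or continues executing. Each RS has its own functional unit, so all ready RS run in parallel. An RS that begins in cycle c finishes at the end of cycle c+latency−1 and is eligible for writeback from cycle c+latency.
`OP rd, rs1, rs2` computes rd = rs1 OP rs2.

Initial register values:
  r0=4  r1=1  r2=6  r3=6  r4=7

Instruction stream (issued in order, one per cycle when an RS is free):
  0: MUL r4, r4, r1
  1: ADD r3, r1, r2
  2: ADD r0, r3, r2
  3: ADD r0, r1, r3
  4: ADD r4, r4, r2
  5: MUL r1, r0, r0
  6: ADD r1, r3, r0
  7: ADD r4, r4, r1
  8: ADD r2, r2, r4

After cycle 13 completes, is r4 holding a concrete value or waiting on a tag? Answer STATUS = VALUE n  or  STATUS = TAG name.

cycle 1: issue MUL r4<-Mul1 // r0:4,r1:1,r2:6,r3:6,r4:Mul1
cycle 2: issue ADD r3<-Add1 // r0:4,r1:1,r2:6,r3:Add1,r4:Mul1
cycle 3: issue ADD r0<-Add2 // r0:Add2,r1:1,r2:6,r3:Add1,r4:Mul1
cycle 4: CDB Add1=7; issue ADD r0<-Add1 // r0:Add1,r1:1,r2:6,r3:7,r4:Mul1
cycle 5: stall // r0:Add1,r1:1,r2:6,r3:7,r4:Mul1
cycle 6: CDB Add1=8; issue ADD r4<-Add1 // r0:8,r1:1,r2:6,r3:7,r4:Add1
cycle 7: CDB Add2=13; issue MUL r1<-Mul2 // r0:8,r1:Mul2,r2:6,r3:7,r4:Add1
cycle 8: CDB Mul1=7; issue ADD r1<-Add2 // r0:8,r1:Add2,r2:6,r3:7,r4:Add1
cycle 9: stall // r0:8,r1:Add2,r2:6,r3:7,r4:Add1
cycle 10: CDB Add1=13; issue ADD r4<-Add1 // r0:8,r1:Add2,r2:6,r3:7,r4:Add1
cycle 11: CDB Add2=15; issue ADD r2<-Add2 // r0:8,r1:15,r2:Add2,r3:7,r4:Add1
cycle 12: CDB Mul2=64 // r0:8,r1:15,r2:Add2,r3:7,r4:Add1
cycle 13: CDB Add1=28 // r0:8,r1:15,r2:Add2,r3:7,r4:28

STATUS = VALUE 28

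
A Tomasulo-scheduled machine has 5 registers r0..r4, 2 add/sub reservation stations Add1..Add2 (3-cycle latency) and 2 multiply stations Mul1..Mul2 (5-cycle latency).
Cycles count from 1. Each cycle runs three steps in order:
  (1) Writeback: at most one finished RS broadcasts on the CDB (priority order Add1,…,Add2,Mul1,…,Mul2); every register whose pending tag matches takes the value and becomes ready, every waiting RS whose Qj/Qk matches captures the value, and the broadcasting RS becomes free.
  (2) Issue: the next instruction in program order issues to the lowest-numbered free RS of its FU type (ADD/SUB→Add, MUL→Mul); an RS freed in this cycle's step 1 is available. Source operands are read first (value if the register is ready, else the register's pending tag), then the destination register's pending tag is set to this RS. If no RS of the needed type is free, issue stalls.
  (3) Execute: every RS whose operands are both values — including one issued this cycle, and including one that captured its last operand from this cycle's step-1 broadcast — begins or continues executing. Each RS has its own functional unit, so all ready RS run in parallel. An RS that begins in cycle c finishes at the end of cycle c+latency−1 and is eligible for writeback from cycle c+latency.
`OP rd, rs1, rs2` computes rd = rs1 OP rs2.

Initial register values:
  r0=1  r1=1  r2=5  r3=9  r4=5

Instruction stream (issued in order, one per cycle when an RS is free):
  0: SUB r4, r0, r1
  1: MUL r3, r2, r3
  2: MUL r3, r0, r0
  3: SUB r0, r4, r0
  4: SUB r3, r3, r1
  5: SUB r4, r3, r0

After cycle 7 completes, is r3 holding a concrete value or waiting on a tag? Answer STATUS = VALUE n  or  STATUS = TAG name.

  c1: issue SUB r4<-Add1  regs: r0:1,r1:1,r2:5,r3:9,r4:Add1
  c2: issue MUL r3<-Mul1  regs: r0:1,r1:1,r2:5,r3:Mul1,r4:Add1
  c3: issue MUL r3<-Mul2  regs: r0:1,r1:1,r2:5,r3:Mul2,r4:Add1
  c4: CDB Add1=0; issue SUB r0<-Add1  regs: r0:Add1,r1:1,r2:5,r3:Mul2,r4:0
  c5: issue SUB r3<-Add2  regs: r0:Add1,r1:1,r2:5,r3:Add2,r4:0
  c6: stall  regs: r0:Add1,r1:1,r2:5,r3:Add2,r4:0
  c7: CDB Add1=-1; issue SUB r4<-Add1  regs: r0:-1,r1:1,r2:5,r3:Add2,r4:Add1

STATUS = TAG Add2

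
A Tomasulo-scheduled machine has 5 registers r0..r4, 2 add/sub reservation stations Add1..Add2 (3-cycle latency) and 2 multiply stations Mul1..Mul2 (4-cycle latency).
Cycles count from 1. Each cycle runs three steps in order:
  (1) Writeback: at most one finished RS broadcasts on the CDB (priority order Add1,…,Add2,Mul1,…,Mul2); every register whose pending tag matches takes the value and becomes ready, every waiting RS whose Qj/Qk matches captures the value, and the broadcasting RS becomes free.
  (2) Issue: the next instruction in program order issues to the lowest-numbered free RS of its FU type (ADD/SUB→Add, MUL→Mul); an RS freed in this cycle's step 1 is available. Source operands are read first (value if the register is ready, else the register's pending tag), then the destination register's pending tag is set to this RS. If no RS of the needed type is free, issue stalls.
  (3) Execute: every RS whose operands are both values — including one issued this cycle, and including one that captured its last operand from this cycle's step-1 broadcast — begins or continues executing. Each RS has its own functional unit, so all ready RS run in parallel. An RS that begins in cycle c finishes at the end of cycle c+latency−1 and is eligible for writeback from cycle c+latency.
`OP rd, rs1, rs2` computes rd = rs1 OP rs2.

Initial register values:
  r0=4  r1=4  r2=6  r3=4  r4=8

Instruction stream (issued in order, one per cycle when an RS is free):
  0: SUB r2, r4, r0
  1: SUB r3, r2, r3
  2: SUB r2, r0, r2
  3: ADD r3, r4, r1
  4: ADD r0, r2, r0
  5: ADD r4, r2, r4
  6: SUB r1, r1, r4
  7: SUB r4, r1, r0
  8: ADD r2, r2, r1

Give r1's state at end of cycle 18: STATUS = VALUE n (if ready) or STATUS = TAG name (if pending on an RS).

c1: issue SUB r2<-Add1 | r0:4,r1:4,r2:Add1,r3:4,r4:8
c2: issue SUB r3<-Add2 | r0:4,r1:4,r2:Add1,r3:Add2,r4:8
c3: stall | r0:4,r1:4,r2:Add1,r3:Add2,r4:8
c4: CDB Add1=4; issue SUB r2<-Add1 | r0:4,r1:4,r2:Add1,r3:Add2,r4:8
c5: stall | r0:4,r1:4,r2:Add1,r3:Add2,r4:8
c6: stall | r0:4,r1:4,r2:Add1,r3:Add2,r4:8
c7: CDB Add1=0; issue ADD r3<-Add1 | r0:4,r1:4,r2:0,r3:Add1,r4:8
c8: CDB Add2=0; issue ADD r0<-Add2 | r0:Add2,r1:4,r2:0,r3:Add1,r4:8
c9: stall | r0:Add2,r1:4,r2:0,r3:Add1,r4:8
c10: CDB Add1=12; issue ADD r4<-Add1 | r0:Add2,r1:4,r2:0,r3:12,r4:Add1
c11: CDB Add2=4; issue SUB r1<-Add2 | r0:4,r1:Add2,r2:0,r3:12,r4:Add1
c12: stall | r0:4,r1:Add2,r2:0,r3:12,r4:Add1
c13: CDB Add1=8; issue SUB r4<-Add1 | r0:4,r1:Add2,r2:0,r3:12,r4:Add1
c14: stall | r0:4,r1:Add2,r2:0,r3:12,r4:Add1
c15: stall | r0:4,r1:Add2,r2:0,r3:12,r4:Add1
c16: CDB Add2=-4; issue ADD r2<-Add2 | r0:4,r1:-4,r2:Add2,r3:12,r4:Add1
c17: - | r0:4,r1:-4,r2:Add2,r3:12,r4:Add1
c18: - | r0:4,r1:-4,r2:Add2,r3:12,r4:Add1

STATUS = VALUE -4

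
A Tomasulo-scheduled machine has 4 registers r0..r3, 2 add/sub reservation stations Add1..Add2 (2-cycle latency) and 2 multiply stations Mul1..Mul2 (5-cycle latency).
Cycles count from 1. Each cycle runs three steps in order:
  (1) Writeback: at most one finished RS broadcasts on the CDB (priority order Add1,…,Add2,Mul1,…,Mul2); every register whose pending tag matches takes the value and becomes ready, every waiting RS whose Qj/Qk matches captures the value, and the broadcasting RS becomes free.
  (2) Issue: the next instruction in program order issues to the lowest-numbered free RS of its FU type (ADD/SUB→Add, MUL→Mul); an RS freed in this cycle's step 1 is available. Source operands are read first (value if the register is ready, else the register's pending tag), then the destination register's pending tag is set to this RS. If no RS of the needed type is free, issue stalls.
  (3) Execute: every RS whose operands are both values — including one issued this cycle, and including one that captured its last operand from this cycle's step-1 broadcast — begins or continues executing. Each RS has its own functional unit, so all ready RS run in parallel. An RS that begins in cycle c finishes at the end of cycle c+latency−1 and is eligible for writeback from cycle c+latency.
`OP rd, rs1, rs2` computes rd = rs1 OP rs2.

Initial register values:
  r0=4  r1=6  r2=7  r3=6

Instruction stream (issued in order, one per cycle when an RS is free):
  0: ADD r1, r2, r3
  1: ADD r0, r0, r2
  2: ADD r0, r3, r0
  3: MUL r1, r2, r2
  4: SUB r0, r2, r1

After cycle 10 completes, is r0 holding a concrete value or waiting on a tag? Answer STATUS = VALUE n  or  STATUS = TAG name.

cycle 1: issue ADD r1<-Add1 // r0:4,r1:Add1,r2:7,r3:6
cycle 2: issue ADD r0<-Add2 // r0:Add2,r1:Add1,r2:7,r3:6
cycle 3: CDB Add1=13; issue ADD r0<-Add1 // r0:Add1,r1:13,r2:7,r3:6
cycle 4: CDB Add2=11; issue MUL r1<-Mul1 // r0:Add1,r1:Mul1,r2:7,r3:6
cycle 5: issue SUB r0<-Add2 // r0:Add2,r1:Mul1,r2:7,r3:6
cycle 6: CDB Add1=17 // r0:Add2,r1:Mul1,r2:7,r3:6
cycle 7: - // r0:Add2,r1:Mul1,r2:7,r3:6
cycle 8: - // r0:Add2,r1:Mul1,r2:7,r3:6
cycle 9: CDB Mul1=49 // r0:Add2,r1:49,r2:7,r3:6
cycle 10: - // r0:Add2,r1:49,r2:7,r3:6

STATUS = TAG Add2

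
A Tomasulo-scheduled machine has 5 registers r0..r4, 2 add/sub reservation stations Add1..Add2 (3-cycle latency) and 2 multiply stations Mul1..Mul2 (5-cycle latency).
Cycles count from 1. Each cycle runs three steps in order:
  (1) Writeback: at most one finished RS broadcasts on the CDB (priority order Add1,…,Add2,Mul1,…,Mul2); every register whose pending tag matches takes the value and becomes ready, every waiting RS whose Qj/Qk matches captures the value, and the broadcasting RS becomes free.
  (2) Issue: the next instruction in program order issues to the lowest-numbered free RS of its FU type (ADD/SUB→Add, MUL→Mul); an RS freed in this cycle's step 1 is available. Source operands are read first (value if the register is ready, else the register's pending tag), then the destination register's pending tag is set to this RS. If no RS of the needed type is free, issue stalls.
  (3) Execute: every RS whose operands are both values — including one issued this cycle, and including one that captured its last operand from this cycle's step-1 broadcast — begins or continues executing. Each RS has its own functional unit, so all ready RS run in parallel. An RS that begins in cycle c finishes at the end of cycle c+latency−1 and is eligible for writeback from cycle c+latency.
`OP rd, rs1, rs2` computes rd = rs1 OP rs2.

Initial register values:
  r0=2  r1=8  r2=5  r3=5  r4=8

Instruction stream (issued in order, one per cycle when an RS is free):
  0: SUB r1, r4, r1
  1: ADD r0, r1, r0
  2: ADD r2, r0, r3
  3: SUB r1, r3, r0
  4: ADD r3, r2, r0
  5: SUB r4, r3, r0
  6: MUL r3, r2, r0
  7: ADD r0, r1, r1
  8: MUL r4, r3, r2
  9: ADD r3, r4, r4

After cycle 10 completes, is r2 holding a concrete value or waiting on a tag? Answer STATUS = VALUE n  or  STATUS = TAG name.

cycle 1: issue SUB r1<-Add1 // r0:2,r1:Add1,r2:5,r3:5,r4:8
cycle 2: issue ADD r0<-Add2 // r0:Add2,r1:Add1,r2:5,r3:5,r4:8
cycle 3: stall // r0:Add2,r1:Add1,r2:5,r3:5,r4:8
cycle 4: CDB Add1=0; issue ADD r2<-Add1 // r0:Add2,r1:0,r2:Add1,r3:5,r4:8
cycle 5: stall // r0:Add2,r1:0,r2:Add1,r3:5,r4:8
cycle 6: stall // r0:Add2,r1:0,r2:Add1,r3:5,r4:8
cycle 7: CDB Add2=2; issue SUB r1<-Add2 // r0:2,r1:Add2,r2:Add1,r3:5,r4:8
cycle 8: stall // r0:2,r1:Add2,r2:Add1,r3:5,r4:8
cycle 9: stall // r0:2,r1:Add2,r2:Add1,r3:5,r4:8
cycle 10: CDB Add1=7; issue ADD r3<-Add1 // r0:2,r1:Add2,r2:7,r3:Add1,r4:8

STATUS = VALUE 7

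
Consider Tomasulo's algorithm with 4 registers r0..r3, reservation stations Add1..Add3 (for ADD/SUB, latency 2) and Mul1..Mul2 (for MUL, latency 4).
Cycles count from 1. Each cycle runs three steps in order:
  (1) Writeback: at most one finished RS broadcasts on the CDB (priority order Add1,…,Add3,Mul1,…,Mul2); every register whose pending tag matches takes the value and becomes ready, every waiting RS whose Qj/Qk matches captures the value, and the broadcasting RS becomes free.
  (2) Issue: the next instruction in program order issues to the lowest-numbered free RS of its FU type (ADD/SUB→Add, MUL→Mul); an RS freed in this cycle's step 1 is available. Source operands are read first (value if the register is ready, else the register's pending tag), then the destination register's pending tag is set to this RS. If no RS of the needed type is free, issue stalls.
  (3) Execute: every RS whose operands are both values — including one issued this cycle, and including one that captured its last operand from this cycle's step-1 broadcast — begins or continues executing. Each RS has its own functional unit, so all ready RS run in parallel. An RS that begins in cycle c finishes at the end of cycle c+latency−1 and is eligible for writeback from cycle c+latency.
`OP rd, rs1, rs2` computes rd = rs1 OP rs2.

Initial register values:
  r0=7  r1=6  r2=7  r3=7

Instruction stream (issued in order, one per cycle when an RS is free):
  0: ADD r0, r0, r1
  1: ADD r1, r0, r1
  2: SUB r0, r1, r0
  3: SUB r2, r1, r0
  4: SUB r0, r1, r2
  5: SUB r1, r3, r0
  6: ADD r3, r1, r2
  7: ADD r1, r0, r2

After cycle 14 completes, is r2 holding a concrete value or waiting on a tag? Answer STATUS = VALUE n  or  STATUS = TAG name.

c1: issue ADD r0<-Add1 | r0:Add1,r1:6,r2:7,r3:7
c2: issue ADD r1<-Add2 | r0:Add1,r1:Add2,r2:7,r3:7
c3: CDB Add1=13; issue SUB r0<-Add1 | r0:Add1,r1:Add2,r2:7,r3:7
c4: issue SUB r2<-Add3 | r0:Add1,r1:Add2,r2:Add3,r3:7
c5: CDB Add2=19; issue SUB r0<-Add2 | r0:Add2,r1:19,r2:Add3,r3:7
c6: stall | r0:Add2,r1:19,r2:Add3,r3:7
c7: CDB Add1=6; issue SUB r1<-Add1 | r0:Add2,r1:Add1,r2:Add3,r3:7
c8: stall | r0:Add2,r1:Add1,r2:Add3,r3:7
c9: CDB Add3=13; issue ADD r3<-Add3 | r0:Add2,r1:Add1,r2:13,r3:Add3
c10: stall | r0:Add2,r1:Add1,r2:13,r3:Add3
c11: CDB Add2=6; issue ADD r1<-Add2 | r0:6,r1:Add2,r2:13,r3:Add3
c12: - | r0:6,r1:Add2,r2:13,r3:Add3
c13: CDB Add1=1 | r0:6,r1:Add2,r2:13,r3:Add3
c14: CDB Add2=19 | r0:6,r1:19,r2:13,r3:Add3

STATUS = VALUE 13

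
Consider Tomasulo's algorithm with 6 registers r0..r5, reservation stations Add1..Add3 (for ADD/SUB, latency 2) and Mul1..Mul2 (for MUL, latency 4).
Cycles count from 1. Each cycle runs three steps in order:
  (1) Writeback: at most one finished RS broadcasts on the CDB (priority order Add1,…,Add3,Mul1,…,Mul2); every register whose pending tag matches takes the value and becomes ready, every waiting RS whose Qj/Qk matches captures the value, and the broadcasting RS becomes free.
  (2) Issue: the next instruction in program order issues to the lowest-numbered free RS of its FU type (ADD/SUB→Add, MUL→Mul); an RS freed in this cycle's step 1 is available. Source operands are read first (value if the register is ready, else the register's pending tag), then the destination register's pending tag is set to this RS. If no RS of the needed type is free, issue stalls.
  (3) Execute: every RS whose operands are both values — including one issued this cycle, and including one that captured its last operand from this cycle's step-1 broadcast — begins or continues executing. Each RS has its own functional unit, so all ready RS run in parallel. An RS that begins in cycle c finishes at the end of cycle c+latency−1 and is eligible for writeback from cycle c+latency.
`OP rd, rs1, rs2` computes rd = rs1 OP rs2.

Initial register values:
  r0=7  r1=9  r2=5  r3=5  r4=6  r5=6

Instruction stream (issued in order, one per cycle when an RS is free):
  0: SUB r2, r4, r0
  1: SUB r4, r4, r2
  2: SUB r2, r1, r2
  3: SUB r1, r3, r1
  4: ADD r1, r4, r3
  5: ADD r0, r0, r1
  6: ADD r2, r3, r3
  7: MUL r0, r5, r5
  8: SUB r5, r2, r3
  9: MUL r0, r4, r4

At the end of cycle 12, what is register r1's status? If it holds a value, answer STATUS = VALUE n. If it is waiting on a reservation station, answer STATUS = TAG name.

  c1: issue SUB r2<-Add1  regs: r0:7,r1:9,r2:Add1,r3:5,r4:6,r5:6
  c2: issue SUB r4<-Add2  regs: r0:7,r1:9,r2:Add1,r3:5,r4:Add2,r5:6
  c3: CDB Add1=-1; issue SUB r2<-Add1  regs: r0:7,r1:9,r2:Add1,r3:5,r4:Add2,r5:6
  c4: issue SUB r1<-Add3  regs: r0:7,r1:Add3,r2:Add1,r3:5,r4:Add2,r5:6
  c5: CDB Add1=10; issue ADD r1<-Add1  regs: r0:7,r1:Add1,r2:10,r3:5,r4:Add2,r5:6
  c6: CDB Add2=7; issue ADD r0<-Add2  regs: r0:Add2,r1:Add1,r2:10,r3:5,r4:7,r5:6
  c7: CDB Add3=-4; issue ADD r2<-Add3  regs: r0:Add2,r1:Add1,r2:Add3,r3:5,r4:7,r5:6
  c8: CDB Add1=12; issue MUL r0<-Mul1  regs: r0:Mul1,r1:12,r2:Add3,r3:5,r4:7,r5:6
  c9: CDB Add3=10; issue SUB r5<-Add1  regs: r0:Mul1,r1:12,r2:10,r3:5,r4:7,r5:Add1
  c10: CDB Add2=19; issue MUL r0<-Mul2  regs: r0:Mul2,r1:12,r2:10,r3:5,r4:7,r5:Add1
  c11: CDB Add1=5  regs: r0:Mul2,r1:12,r2:10,r3:5,r4:7,r5:5
  c12: CDB Mul1=36  regs: r0:Mul2,r1:12,r2:10,r3:5,r4:7,r5:5

STATUS = VALUE 12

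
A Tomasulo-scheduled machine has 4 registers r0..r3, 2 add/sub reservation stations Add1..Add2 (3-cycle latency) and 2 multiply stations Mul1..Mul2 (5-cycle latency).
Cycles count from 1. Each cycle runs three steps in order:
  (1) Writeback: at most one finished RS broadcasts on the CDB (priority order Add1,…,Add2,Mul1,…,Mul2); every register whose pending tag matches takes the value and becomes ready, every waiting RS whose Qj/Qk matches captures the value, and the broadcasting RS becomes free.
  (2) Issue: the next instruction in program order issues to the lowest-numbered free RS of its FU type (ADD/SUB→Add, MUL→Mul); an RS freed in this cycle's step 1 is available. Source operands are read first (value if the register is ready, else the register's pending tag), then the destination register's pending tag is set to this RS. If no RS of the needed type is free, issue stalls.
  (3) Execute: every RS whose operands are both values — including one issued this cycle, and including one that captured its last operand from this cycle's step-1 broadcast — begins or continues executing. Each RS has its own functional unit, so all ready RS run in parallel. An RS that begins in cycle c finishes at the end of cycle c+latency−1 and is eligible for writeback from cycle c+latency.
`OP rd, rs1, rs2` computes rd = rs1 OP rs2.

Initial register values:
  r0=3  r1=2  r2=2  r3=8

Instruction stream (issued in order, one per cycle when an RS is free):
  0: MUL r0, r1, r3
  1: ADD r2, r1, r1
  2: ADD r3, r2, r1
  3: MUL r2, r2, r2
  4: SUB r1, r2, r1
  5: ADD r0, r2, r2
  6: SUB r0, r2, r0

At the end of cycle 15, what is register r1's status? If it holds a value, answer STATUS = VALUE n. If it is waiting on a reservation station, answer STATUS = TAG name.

STATUS = VALUE 14

cycle 1: issue MUL r0<-Mul1 // r0:Mul1,r1:2,r2:2,r3:8
cycle 2: issue ADD r2<-Add1 // r0:Mul1,r1:2,r2:Add1,r3:8
cycle 3: issue ADD r3<-Add2 // r0:Mul1,r1:2,r2:Add1,r3:Add2
cycle 4: issue MUL r2<-Mul2 // r0:Mul1,r1:2,r2:Mul2,r3:Add2
cycle 5: CDB Add1=4; issue SUB r1<-Add1 // r0:Mul1,r1:Add1,r2:Mul2,r3:Add2
cycle 6: CDB Mul1=16; stall // r0:16,r1:Add1,r2:Mul2,r3:Add2
cycle 7: stall // r0:16,r1:Add1,r2:Mul2,r3:Add2
cycle 8: CDB Add2=6; issue ADD r0<-Add2 // r0:Add2,r1:Add1,r2:Mul2,r3:6
cycle 9: stall // r0:Add2,r1:Add1,r2:Mul2,r3:6
cycle 10: CDB Mul2=16; stall // r0:Add2,r1:Add1,r2:16,r3:6
cycle 11: stall // r0:Add2,r1:Add1,r2:16,r3:6
cycle 12: stall // r0:Add2,r1:Add1,r2:16,r3:6
cycle 13: CDB Add1=14; issue SUB r0<-Add1 // r0:Add1,r1:14,r2:16,r3:6
cycle 14: CDB Add2=32 // r0:Add1,r1:14,r2:16,r3:6
cycle 15: - // r0:Add1,r1:14,r2:16,r3:6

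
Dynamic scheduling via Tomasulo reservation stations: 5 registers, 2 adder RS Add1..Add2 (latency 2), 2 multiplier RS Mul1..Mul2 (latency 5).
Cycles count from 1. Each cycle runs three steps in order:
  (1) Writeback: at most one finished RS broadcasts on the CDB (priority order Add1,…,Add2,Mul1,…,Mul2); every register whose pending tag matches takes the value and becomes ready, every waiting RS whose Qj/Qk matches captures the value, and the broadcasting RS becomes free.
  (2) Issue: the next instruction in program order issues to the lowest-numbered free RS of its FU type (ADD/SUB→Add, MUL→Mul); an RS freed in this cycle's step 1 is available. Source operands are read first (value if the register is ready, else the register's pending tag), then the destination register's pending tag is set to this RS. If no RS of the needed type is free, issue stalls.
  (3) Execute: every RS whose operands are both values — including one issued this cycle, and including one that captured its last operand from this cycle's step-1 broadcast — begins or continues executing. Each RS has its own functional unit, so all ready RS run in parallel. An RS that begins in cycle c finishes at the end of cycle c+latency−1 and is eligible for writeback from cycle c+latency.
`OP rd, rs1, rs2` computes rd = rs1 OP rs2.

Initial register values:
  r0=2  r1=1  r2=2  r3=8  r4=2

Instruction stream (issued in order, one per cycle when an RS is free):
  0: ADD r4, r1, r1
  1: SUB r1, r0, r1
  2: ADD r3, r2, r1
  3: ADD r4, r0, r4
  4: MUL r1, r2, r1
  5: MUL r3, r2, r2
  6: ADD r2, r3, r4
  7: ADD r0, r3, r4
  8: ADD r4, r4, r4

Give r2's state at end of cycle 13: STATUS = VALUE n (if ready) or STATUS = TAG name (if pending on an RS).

  c1: issue ADD r4<-Add1  regs: r0:2,r1:1,r2:2,r3:8,r4:Add1
  c2: issue SUB r1<-Add2  regs: r0:2,r1:Add2,r2:2,r3:8,r4:Add1
  c3: CDB Add1=2; issue ADD r3<-Add1  regs: r0:2,r1:Add2,r2:2,r3:Add1,r4:2
  c4: CDB Add2=1; issue ADD r4<-Add2  regs: r0:2,r1:1,r2:2,r3:Add1,r4:Add2
  c5: issue MUL r1<-Mul1  regs: r0:2,r1:Mul1,r2:2,r3:Add1,r4:Add2
  c6: CDB Add1=3; issue MUL r3<-Mul2  regs: r0:2,r1:Mul1,r2:2,r3:Mul2,r4:Add2
  c7: CDB Add2=4; issue ADD r2<-Add1  regs: r0:2,r1:Mul1,r2:Add1,r3:Mul2,r4:4
  c8: issue ADD r0<-Add2  regs: r0:Add2,r1:Mul1,r2:Add1,r3:Mul2,r4:4
  c9: stall  regs: r0:Add2,r1:Mul1,r2:Add1,r3:Mul2,r4:4
  c10: CDB Mul1=2; stall  regs: r0:Add2,r1:2,r2:Add1,r3:Mul2,r4:4
  c11: CDB Mul2=4; stall  regs: r0:Add2,r1:2,r2:Add1,r3:4,r4:4
  c12: stall  regs: r0:Add2,r1:2,r2:Add1,r3:4,r4:4
  c13: CDB Add1=8; issue ADD r4<-Add1  regs: r0:Add2,r1:2,r2:8,r3:4,r4:Add1

STATUS = VALUE 8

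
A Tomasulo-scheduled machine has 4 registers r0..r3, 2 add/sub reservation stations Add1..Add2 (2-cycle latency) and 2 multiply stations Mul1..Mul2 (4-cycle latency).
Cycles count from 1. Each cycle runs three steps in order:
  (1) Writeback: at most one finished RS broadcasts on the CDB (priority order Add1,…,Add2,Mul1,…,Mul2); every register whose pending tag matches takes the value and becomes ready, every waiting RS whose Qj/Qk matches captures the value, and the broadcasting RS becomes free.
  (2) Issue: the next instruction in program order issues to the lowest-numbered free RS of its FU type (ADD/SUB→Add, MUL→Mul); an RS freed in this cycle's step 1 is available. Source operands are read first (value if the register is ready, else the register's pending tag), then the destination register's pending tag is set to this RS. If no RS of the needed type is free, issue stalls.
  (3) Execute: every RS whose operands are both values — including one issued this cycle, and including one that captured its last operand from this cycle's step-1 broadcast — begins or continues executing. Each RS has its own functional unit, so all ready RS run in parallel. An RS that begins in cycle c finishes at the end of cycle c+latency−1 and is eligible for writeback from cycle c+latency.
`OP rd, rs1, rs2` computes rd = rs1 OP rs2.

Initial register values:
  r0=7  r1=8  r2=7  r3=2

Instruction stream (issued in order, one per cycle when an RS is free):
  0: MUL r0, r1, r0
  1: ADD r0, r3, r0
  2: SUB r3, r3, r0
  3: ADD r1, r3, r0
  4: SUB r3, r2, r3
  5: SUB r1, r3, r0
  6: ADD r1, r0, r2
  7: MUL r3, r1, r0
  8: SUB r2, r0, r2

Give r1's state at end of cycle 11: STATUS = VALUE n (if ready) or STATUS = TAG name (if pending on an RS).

c1: issue MUL r0<-Mul1 | r0:Mul1,r1:8,r2:7,r3:2
c2: issue ADD r0<-Add1 | r0:Add1,r1:8,r2:7,r3:2
c3: issue SUB r3<-Add2 | r0:Add1,r1:8,r2:7,r3:Add2
c4: stall | r0:Add1,r1:8,r2:7,r3:Add2
c5: CDB Mul1=56; stall | r0:Add1,r1:8,r2:7,r3:Add2
c6: stall | r0:Add1,r1:8,r2:7,r3:Add2
c7: CDB Add1=58; issue ADD r1<-Add1 | r0:58,r1:Add1,r2:7,r3:Add2
c8: stall | r0:58,r1:Add1,r2:7,r3:Add2
c9: CDB Add2=-56; issue SUB r3<-Add2 | r0:58,r1:Add1,r2:7,r3:Add2
c10: stall | r0:58,r1:Add1,r2:7,r3:Add2
c11: CDB Add1=2; issue SUB r1<-Add1 | r0:58,r1:Add1,r2:7,r3:Add2

STATUS = TAG Add1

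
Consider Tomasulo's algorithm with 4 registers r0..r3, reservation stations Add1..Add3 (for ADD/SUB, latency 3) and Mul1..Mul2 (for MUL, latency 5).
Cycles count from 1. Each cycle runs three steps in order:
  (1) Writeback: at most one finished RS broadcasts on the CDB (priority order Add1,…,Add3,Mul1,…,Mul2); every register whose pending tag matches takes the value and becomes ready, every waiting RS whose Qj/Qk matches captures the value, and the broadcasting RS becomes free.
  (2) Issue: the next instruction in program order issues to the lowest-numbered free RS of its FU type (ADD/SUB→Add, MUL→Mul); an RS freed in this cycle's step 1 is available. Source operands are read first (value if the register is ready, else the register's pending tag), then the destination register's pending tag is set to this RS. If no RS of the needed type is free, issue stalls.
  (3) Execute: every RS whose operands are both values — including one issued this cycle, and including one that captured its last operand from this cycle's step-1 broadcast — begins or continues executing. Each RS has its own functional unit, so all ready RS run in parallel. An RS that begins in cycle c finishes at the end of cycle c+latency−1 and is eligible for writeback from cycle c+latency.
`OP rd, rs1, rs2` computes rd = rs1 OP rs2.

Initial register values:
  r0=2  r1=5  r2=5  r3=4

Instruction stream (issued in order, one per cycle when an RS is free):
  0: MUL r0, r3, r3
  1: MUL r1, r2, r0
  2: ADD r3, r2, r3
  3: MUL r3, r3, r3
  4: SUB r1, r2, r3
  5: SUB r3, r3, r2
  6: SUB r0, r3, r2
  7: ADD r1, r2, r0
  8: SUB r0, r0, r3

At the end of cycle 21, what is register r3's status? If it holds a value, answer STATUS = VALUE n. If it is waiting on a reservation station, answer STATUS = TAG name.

c1: issue MUL r0<-Mul1 | r0:Mul1,r1:5,r2:5,r3:4
c2: issue MUL r1<-Mul2 | r0:Mul1,r1:Mul2,r2:5,r3:4
c3: issue ADD r3<-Add1 | r0:Mul1,r1:Mul2,r2:5,r3:Add1
c4: stall | r0:Mul1,r1:Mul2,r2:5,r3:Add1
c5: stall | r0:Mul1,r1:Mul2,r2:5,r3:Add1
c6: CDB Add1=9; stall | r0:Mul1,r1:Mul2,r2:5,r3:9
c7: CDB Mul1=16; issue MUL r3<-Mul1 | r0:16,r1:Mul2,r2:5,r3:Mul1
c8: issue SUB r1<-Add1 | r0:16,r1:Add1,r2:5,r3:Mul1
c9: issue SUB r3<-Add2 | r0:16,r1:Add1,r2:5,r3:Add2
c10: issue SUB r0<-Add3 | r0:Add3,r1:Add1,r2:5,r3:Add2
c11: stall | r0:Add3,r1:Add1,r2:5,r3:Add2
c12: CDB Mul1=81; stall | r0:Add3,r1:Add1,r2:5,r3:Add2
c13: CDB Mul2=80; stall | r0:Add3,r1:Add1,r2:5,r3:Add2
c14: stall | r0:Add3,r1:Add1,r2:5,r3:Add2
c15: CDB Add1=-76; issue ADD r1<-Add1 | r0:Add3,r1:Add1,r2:5,r3:Add2
c16: CDB Add2=76; issue SUB r0<-Add2 | r0:Add2,r1:Add1,r2:5,r3:76
c17: - | r0:Add2,r1:Add1,r2:5,r3:76
c18: - | r0:Add2,r1:Add1,r2:5,r3:76
c19: CDB Add3=71 | r0:Add2,r1:Add1,r2:5,r3:76
c20: - | r0:Add2,r1:Add1,r2:5,r3:76
c21: - | r0:Add2,r1:Add1,r2:5,r3:76

STATUS = VALUE 76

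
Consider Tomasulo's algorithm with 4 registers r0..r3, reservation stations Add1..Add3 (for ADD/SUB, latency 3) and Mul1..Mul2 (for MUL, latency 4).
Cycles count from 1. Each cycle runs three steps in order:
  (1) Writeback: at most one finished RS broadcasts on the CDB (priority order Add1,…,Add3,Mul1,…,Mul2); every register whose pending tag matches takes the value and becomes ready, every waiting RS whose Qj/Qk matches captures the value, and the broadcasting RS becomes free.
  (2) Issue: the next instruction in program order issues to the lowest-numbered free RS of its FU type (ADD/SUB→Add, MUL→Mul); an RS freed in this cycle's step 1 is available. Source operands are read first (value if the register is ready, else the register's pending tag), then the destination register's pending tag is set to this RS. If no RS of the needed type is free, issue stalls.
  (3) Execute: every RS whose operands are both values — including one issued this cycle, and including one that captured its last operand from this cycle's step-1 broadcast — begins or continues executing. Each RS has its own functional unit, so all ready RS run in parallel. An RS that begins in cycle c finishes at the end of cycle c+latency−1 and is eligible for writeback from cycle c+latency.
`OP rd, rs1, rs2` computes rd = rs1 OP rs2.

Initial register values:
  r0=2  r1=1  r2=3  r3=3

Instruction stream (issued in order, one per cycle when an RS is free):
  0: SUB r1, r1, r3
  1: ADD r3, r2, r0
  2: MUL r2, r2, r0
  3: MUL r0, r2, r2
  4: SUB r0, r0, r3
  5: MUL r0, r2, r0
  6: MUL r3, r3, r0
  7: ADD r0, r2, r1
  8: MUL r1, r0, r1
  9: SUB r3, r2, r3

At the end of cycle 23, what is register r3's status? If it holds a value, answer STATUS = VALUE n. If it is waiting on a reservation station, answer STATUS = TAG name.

  c1: issue SUB r1<-Add1  regs: r0:2,r1:Add1,r2:3,r3:3
  c2: issue ADD r3<-Add2  regs: r0:2,r1:Add1,r2:3,r3:Add2
  c3: issue MUL r2<-Mul1  regs: r0:2,r1:Add1,r2:Mul1,r3:Add2
  c4: CDB Add1=-2; issue MUL r0<-Mul2  regs: r0:Mul2,r1:-2,r2:Mul1,r3:Add2
  c5: CDB Add2=5; issue SUB r0<-Add1  regs: r0:Add1,r1:-2,r2:Mul1,r3:5
  c6: stall  regs: r0:Add1,r1:-2,r2:Mul1,r3:5
  c7: CDB Mul1=6; issue MUL r0<-Mul1  regs: r0:Mul1,r1:-2,r2:6,r3:5
  c8: stall  regs: r0:Mul1,r1:-2,r2:6,r3:5
  c9: stall  regs: r0:Mul1,r1:-2,r2:6,r3:5
  c10: stall  regs: r0:Mul1,r1:-2,r2:6,r3:5
  c11: CDB Mul2=36; issue MUL r3<-Mul2  regs: r0:Mul1,r1:-2,r2:6,r3:Mul2
  c12: issue ADD r0<-Add2  regs: r0:Add2,r1:-2,r2:6,r3:Mul2
  c13: stall  regs: r0:Add2,r1:-2,r2:6,r3:Mul2
  c14: CDB Add1=31; stall  regs: r0:Add2,r1:-2,r2:6,r3:Mul2
  c15: CDB Add2=4; stall  regs: r0:4,r1:-2,r2:6,r3:Mul2
  c16: stall  regs: r0:4,r1:-2,r2:6,r3:Mul2
  c17: stall  regs: r0:4,r1:-2,r2:6,r3:Mul2
  c18: CDB Mul1=186; issue MUL r1<-Mul1  regs: r0:4,r1:Mul1,r2:6,r3:Mul2
  c19: issue SUB r3<-Add1  regs: r0:4,r1:Mul1,r2:6,r3:Add1
  c20: -  regs: r0:4,r1:Mul1,r2:6,r3:Add1
  c21: -  regs: r0:4,r1:Mul1,r2:6,r3:Add1
  c22: CDB Mul1=-8  regs: r0:4,r1:-8,r2:6,r3:Add1
  c23: CDB Mul2=930  regs: r0:4,r1:-8,r2:6,r3:Add1

STATUS = TAG Add1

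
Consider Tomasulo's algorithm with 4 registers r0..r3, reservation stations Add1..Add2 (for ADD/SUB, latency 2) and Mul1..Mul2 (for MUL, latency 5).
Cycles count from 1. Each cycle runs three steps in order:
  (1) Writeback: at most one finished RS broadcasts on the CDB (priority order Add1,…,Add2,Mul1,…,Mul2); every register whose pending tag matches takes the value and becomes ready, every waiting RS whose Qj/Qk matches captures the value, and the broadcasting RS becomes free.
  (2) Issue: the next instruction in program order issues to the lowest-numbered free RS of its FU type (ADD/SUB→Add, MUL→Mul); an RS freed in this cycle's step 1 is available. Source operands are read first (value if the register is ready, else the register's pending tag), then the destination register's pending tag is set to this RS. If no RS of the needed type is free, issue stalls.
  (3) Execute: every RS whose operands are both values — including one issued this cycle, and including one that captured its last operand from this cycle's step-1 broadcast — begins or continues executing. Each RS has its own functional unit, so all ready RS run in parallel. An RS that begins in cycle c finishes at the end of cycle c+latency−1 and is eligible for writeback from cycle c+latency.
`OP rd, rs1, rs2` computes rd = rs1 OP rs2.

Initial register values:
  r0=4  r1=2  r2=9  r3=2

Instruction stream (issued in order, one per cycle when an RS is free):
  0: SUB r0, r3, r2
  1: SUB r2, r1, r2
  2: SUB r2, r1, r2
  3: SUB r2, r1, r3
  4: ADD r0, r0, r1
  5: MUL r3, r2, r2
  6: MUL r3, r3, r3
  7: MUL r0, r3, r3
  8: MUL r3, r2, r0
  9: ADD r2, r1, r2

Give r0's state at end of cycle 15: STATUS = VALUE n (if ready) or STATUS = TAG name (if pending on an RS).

c1: issue SUB r0<-Add1 | r0:Add1,r1:2,r2:9,r3:2
c2: issue SUB r2<-Add2 | r0:Add1,r1:2,r2:Add2,r3:2
c3: CDB Add1=-7; issue SUB r2<-Add1 | r0:-7,r1:2,r2:Add1,r3:2
c4: CDB Add2=-7; issue SUB r2<-Add2 | r0:-7,r1:2,r2:Add2,r3:2
c5: stall | r0:-7,r1:2,r2:Add2,r3:2
c6: CDB Add1=9; issue ADD r0<-Add1 | r0:Add1,r1:2,r2:Add2,r3:2
c7: CDB Add2=0; issue MUL r3<-Mul1 | r0:Add1,r1:2,r2:0,r3:Mul1
c8: CDB Add1=-5; issue MUL r3<-Mul2 | r0:-5,r1:2,r2:0,r3:Mul2
c9: stall | r0:-5,r1:2,r2:0,r3:Mul2
c10: stall | r0:-5,r1:2,r2:0,r3:Mul2
c11: stall | r0:-5,r1:2,r2:0,r3:Mul2
c12: CDB Mul1=0; issue MUL r0<-Mul1 | r0:Mul1,r1:2,r2:0,r3:Mul2
c13: stall | r0:Mul1,r1:2,r2:0,r3:Mul2
c14: stall | r0:Mul1,r1:2,r2:0,r3:Mul2
c15: stall | r0:Mul1,r1:2,r2:0,r3:Mul2

STATUS = TAG Mul1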